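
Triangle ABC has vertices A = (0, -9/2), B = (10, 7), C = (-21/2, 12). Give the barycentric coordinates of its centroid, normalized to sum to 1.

The centroid is the average of the vertices, so each weight is 1/3.

(1/3, 1/3, 1/3)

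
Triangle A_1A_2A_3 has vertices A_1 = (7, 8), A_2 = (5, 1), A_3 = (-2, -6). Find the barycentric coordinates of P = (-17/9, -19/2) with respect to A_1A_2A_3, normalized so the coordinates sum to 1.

(-13/18, 17/18, 7/9)

Signed area of the reference triangle: [A_1A_2A_3] = ½·(7·(1−(-6)) + 5·(-6−8) + (-2)·(8−1)) = ½·(49 − 70 − 14) = -35/2.
[PA_2A_3] = ½·((-17/9)·(1−(-6)) + 5·(-6−(-19/2)) + (-2)·(-19/2−1)) = ½·(-119/9 + 35/2 + 21) = 455/36, so the A_1-coordinate is (455/36)/(-35/2) = -13/18.
[A_1PA_3] = ½·(7·(-19/2−(-6)) + (-17/9)·(-6−8) + (-2)·(8−(-19/2))) = ½·(-49/2 + 238/9 − 35) = -595/36, so the A_2-coordinate is 17/18.
[A_1A_2P] = ½·(7·(1−(-19/2)) + 5·(-19/2−8) + (-17/9)·(8−1)) = ½·(147/2 − 175/2 − 119/9) = -245/18, so the A_3-coordinate is 7/9.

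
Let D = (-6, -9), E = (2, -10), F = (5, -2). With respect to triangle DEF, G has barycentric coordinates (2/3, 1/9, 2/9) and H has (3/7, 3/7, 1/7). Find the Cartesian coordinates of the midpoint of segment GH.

(-11/6, -1007/126)

Barycentric coordinates of the midpoint are the average: (23/42, 17/63, 23/126).
Converting: (23/42)·D + (17/63)·E + (23/126)·F = (-11/6, -1007/126).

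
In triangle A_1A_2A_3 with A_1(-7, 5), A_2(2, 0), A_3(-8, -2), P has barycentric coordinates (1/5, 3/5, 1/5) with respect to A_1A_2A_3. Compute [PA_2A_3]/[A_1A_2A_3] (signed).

1/5

The signed ratio [PA_2A_3]/[A_1A_2A_3] equals the barycentric coordinate of P at vertex A_1, which is 1/5.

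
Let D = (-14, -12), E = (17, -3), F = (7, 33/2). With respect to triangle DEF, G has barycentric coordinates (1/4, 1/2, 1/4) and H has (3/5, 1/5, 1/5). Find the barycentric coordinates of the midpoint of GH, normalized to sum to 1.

(17/40, 7/20, 9/40)

Since both coordinate triples sum to 1, the midpoint's barycentrics are the componentwise average.
(1/4+3/5)/2 = 17/40; similarly 7/20 and 9/40.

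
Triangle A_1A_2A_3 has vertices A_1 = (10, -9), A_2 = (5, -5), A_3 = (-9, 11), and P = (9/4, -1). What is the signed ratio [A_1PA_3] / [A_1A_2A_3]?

[A_1A_2A_3] = ½·(10·(-5−11) + 5·(11−(-9)) + (-9)·(-9−(-5))) = ½·(-160 + 100 + 36) = -12.
[A_1PA_3] = ½·(10·(-1−11) + (9/4)·(11−(-9)) + (-9)·(-9−(-1))) = ½·(-120 + 45 + 72) = -3/2, so the ratio is (-3/2)/(-12) = 1/8.

1/8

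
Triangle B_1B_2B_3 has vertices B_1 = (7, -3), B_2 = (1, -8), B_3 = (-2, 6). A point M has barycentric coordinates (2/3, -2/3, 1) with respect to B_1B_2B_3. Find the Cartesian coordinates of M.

(2, 28/3)

M = (2/3)·B_1 + (-2/3)·B_2 + 1·B_3.
x-coordinate: (2/3)·7 + (-2/3)·1 + 1·(-2) = 2.
y-coordinate: (2/3)·(-3) + (-2/3)·(-8) + 1·6 = 28/3.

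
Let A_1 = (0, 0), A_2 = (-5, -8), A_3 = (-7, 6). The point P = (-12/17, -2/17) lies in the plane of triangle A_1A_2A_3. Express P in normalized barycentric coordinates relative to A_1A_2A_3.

(15/17, 1/17, 1/17)

Signed area of the reference triangle: [A_1A_2A_3] = ½·(0·(-8−6) + (-5)·(6−0) + (-7)·(0−(-8))) = ½·(0 − 30 − 56) = -43.
[PA_2A_3] = ½·((-12/17)·(-8−6) + (-5)·(6−(-2/17)) + (-7)·(-2/17−(-8))) = ½·(168/17 − 520/17 − 938/17) = -645/17, so the A_1-coordinate is (-645/17)/(-43) = 15/17.
[A_1PA_3] = ½·(0·(-2/17−6) + (-12/17)·(6−0) + (-7)·(0−(-2/17))) = ½·(0 − 72/17 − 14/17) = -43/17, so the A_2-coordinate is 1/17.
[A_1A_2P] = ½·(0·(-8−(-2/17)) + (-5)·(-2/17−0) + (-12/17)·(0−(-8))) = ½·(0 + 10/17 − 96/17) = -43/17, so the A_3-coordinate is 1/17.
Check: 15/17 + 1/17 + 1/17 = 1.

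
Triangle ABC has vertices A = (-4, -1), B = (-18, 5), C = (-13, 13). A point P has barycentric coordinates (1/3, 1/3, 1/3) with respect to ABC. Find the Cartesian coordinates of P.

(-35/3, 17/3)

P = (1/3)·A + (1/3)·B + (1/3)·C.
x-coordinate: (1/3)·(-4) + (1/3)·(-18) + (1/3)·(-13) = -35/3.
y-coordinate: (1/3)·(-1) + (1/3)·5 + (1/3)·13 = 17/3.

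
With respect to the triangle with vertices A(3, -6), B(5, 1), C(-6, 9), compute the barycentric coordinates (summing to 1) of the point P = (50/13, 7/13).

Signed area of the reference triangle: [ABC] = ½·(3·(1−9) + 5·(9−(-6)) + (-6)·(-6−1)) = ½·(-24 + 75 + 42) = 93/2.
[PBC] = ½·((50/13)·(1−9) + 5·(9−(7/13)) + (-6)·(7/13−1)) = ½·(-400/13 + 550/13 + 36/13) = 93/13, so the A-coordinate is (93/13)/(93/2) = 2/13.
[APC] = ½·(3·(7/13−9) + (50/13)·(9−(-6)) + (-6)·(-6−(7/13))) = ½·(-330/13 + 750/13 + 510/13) = 465/13, so the B-coordinate is 10/13.
[ABP] = ½·(3·(1−(7/13)) + 5·(7/13−(-6)) + (50/13)·(-6−1)) = ½·(18/13 + 425/13 − 350/13) = 93/26, so the C-coordinate is 1/13.

(2/13, 10/13, 1/13)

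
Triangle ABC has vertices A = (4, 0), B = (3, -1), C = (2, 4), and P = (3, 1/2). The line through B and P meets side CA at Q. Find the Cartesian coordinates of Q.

Barycentric coordinates of P with respect to ABC: (1/4, 1/2, 1/4).
On side CA the B-coordinate is zero; dropping P's B-weight 1/2 and renormalizing the remaining 1/4 : 1/4 gives weights 1/2, 1/2 on C, A.
Q = (1/2)·(2, 4) + (1/2)·(4, 0) = (3, 2).

(3, 2)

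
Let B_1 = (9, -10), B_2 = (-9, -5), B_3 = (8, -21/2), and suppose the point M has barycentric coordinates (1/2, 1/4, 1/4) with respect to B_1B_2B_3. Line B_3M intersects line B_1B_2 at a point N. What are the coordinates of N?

(3, -25/3)

Line B_3M meets B_1B_2 where the B_3-coordinate vanishes; zeroing M's B_3-weight and renormalizing leaves B_1, B_2-weights 1/2 : 1/4 → (2/3, 1/3).
So N = (2/3)·B_1 + (1/3)·B_2 = (3, -25/3).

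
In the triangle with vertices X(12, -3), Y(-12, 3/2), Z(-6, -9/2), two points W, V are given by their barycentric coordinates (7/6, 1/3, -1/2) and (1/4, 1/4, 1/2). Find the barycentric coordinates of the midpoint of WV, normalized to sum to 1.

Since both coordinate triples sum to 1, the midpoint's barycentrics are the componentwise average.
(7/6+1/4)/2 = 17/24; similarly 7/24 and 0.

(17/24, 7/24, 0)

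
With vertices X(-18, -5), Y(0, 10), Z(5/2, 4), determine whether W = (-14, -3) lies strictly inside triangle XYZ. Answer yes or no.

yes

Barycentric coordinates of W: (233/291, 10/291, 16/97).
The three coordinates are positive, positive, positive; a point is interior exactly when all three are positive.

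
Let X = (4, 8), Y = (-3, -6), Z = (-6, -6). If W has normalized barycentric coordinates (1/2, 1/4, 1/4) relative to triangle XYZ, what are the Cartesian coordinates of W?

W = (1/2)·X + (1/4)·Y + (1/4)·Z.
x-coordinate: (1/2)·4 + (1/4)·(-3) + (1/4)·(-6) = -1/4.
y-coordinate: (1/2)·8 + (1/4)·(-6) + (1/4)·(-6) = 1.

(-1/4, 1)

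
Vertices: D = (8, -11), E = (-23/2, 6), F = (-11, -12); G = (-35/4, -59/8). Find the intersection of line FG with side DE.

Barycentric coordinates of G with respect to DEF: (1/8, 1/4, 5/8).
On side DE the F-coordinate is zero; dropping G's F-weight 5/8 and renormalizing the remaining 1/8 : 1/4 gives weights 1/3, 2/3 on D, E.
H = (1/3)·(8, -11) + (2/3)·(-23/2, 6) = (-5, 1/3).

(-5, 1/3)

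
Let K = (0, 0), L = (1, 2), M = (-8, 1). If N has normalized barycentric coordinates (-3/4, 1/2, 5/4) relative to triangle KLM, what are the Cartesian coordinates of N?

N = (-3/4)·K + (1/2)·L + (5/4)·M.
x-coordinate: (-3/4)·0 + (1/2)·1 + (5/4)·(-8) = -19/2.
y-coordinate: (-3/4)·0 + (1/2)·2 + (5/4)·1 = 9/4.

(-19/2, 9/4)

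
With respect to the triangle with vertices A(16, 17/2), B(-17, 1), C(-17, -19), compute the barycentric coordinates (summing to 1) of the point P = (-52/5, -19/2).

(1/5, 1/5, 3/5)

Signed area of the reference triangle: [ABC] = ½·(16·(1−(-19)) + (-17)·(-19−(17/2)) + (-17)·(17/2−1)) = ½·(320 + 935/2 − 255/2) = 330.
[PBC] = ½·((-52/5)·(1−(-19)) + (-17)·(-19−(-19/2)) + (-17)·(-19/2−1)) = ½·(-208 + 323/2 + 357/2) = 66, so the A-coordinate is 66/330 = 1/5.
[APC] = ½·(16·(-19/2−(-19)) + (-52/5)·(-19−(17/2)) + (-17)·(17/2−(-19/2))) = ½·(152 + 286 − 306) = 66, so the B-coordinate is 1/5.
[ABP] = ½·(16·(1−(-19/2)) + (-17)·(-19/2−(17/2)) + (-52/5)·(17/2−1)) = ½·(168 + 306 − 78) = 198, so the C-coordinate is 3/5.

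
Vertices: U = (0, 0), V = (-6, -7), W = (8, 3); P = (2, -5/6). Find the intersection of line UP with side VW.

(12/5, -1)

Barycentric coordinates of P with respect to UVW: (1/6, 1/3, 1/2).
On side VW the U-coordinate is zero; dropping P's U-weight 1/6 and renormalizing the remaining 1/3 : 1/2 gives weights 2/5, 3/5 on V, W.
Q = (2/5)·(-6, -7) + (3/5)·(8, 3) = (12/5, -1).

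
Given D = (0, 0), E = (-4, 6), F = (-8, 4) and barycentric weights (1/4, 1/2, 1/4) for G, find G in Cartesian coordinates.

(-4, 4)

G = (1/4)·D + (1/2)·E + (1/4)·F.
x-coordinate: (1/4)·0 + (1/2)·(-4) + (1/4)·(-8) = -4.
y-coordinate: (1/4)·0 + (1/2)·6 + (1/4)·4 = 4.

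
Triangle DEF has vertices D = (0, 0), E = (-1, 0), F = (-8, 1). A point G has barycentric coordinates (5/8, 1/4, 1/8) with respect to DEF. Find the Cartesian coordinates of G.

G = (5/8)·D + (1/4)·E + (1/8)·F.
x-coordinate: (5/8)·0 + (1/4)·(-1) + (1/8)·(-8) = -5/4.
y-coordinate: (5/8)·0 + (1/4)·0 + (1/8)·1 = 1/8.

(-5/4, 1/8)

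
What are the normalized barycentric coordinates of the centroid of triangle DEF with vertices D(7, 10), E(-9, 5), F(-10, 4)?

The centroid is the average of the vertices, so each weight is 1/3.

(1/3, 1/3, 1/3)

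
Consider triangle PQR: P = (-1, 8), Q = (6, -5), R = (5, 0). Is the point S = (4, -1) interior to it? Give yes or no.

yes

Barycentric coordinates of S: (3/11, 7/11, 1/11).
The three coordinates are positive, positive, positive; a point is interior exactly when all three are positive.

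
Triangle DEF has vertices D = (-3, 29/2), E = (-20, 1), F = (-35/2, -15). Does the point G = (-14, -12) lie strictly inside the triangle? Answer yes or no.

no

Barycentric coordinates of G: (254/1223, -239/1223, 1208/1223).
The three coordinates are positive, negative, positive; a point is interior exactly when all three are positive.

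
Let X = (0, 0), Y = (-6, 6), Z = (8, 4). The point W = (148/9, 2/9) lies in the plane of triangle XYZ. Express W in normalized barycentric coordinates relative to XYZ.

(1/2, -8/9, 25/18)

Signed area of the reference triangle: [XYZ] = ½·(0·(6−4) + (-6)·(4−0) + 8·(0−6)) = ½·(0 − 24 − 48) = -36.
[WYZ] = ½·((148/9)·(6−4) + (-6)·(4−(2/9)) + 8·(2/9−6)) = ½·(296/9 − 68/3 − 416/9) = -18, so the X-coordinate is (-18)/(-36) = 1/2.
[XWZ] = ½·(0·(2/9−4) + (148/9)·(4−0) + 8·(0−(2/9))) = ½·(0 + 592/9 − 16/9) = 32, so the Y-coordinate is -8/9.
[XYW] = ½·(0·(6−(2/9)) + (-6)·(2/9−0) + (148/9)·(0−6)) = ½·(0 − 4/3 − 296/3) = -50, so the Z-coordinate is 25/18.
Check: 1/2 − 8/9 + 25/18 = 1.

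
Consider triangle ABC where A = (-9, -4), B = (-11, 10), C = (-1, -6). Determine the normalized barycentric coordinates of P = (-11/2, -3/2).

Signed area of the reference triangle: [ABC] = ½·((-9)·(10−(-6)) + (-11)·(-6−(-4)) + (-1)·(-4−10)) = ½·(-144 + 22 + 14) = -54.
[PBC] = ½·((-11/2)·(10−(-6)) + (-11)·(-6−(-3/2)) + (-1)·(-3/2−10)) = ½·(-88 + 99/2 + 23/2) = -27/2, so the A-coordinate is (-27/2)/(-54) = 1/4.
[APC] = ½·((-9)·(-3/2−(-6)) + (-11/2)·(-6−(-4)) + (-1)·(-4−(-3/2))) = ½·(-81/2 + 11 + 5/2) = -27/2, so the B-coordinate is 1/4.
[ABP] = ½·((-9)·(10−(-3/2)) + (-11)·(-3/2−(-4)) + (-11/2)·(-4−10)) = ½·(-207/2 − 55/2 + 77) = -27, so the C-coordinate is 1/2.

(1/4, 1/4, 1/2)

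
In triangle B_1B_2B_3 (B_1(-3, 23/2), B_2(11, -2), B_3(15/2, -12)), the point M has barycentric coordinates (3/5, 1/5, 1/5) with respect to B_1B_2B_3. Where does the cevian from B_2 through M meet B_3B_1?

Line B_2M meets B_3B_1 where the B_2-coordinate vanishes; zeroing M's B_2-weight and renormalizing leaves B_3, B_1-weights 1/5 : 3/5 → (1/4, 3/4).
So N = (1/4)·B_3 + (3/4)·B_1 = (-3/8, 45/8).

(-3/8, 45/8)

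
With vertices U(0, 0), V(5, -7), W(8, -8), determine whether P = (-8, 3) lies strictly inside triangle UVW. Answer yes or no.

no

Barycentric coordinates of P: (17/16, 5/2, -41/16).
The three coordinates are positive, positive, negative; a point is interior exactly when all three are positive.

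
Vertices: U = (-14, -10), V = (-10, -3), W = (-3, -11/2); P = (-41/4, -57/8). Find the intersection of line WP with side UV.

Barycentric coordinates of P with respect to UVW: (1/2, 1/4, 1/4).
On side UV the W-coordinate is zero; dropping P's W-weight 1/4 and renormalizing the remaining 1/2 : 1/4 gives weights 2/3, 1/3 on U, V.
Q = (2/3)·(-14, -10) + (1/3)·(-10, -3) = (-38/3, -23/3).

(-38/3, -23/3)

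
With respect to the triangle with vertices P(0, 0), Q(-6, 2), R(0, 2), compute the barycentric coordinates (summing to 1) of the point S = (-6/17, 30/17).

(2/17, 1/17, 14/17)

Signed area of the reference triangle: [PQR] = ½·(0·(2−2) + (-6)·(2−0) + 0·(0−2)) = ½·(0 − 12 + 0) = -6.
[SQR] = ½·((-6/17)·(2−2) + (-6)·(2−(30/17)) + 0·(30/17−2)) = ½·(0 − 24/17 + 0) = -12/17, so the P-coordinate is (-12/17)/(-6) = 2/17.
[PSR] = ½·(0·(30/17−2) + (-6/17)·(2−0) + 0·(0−(30/17))) = ½·(0 − 12/17 + 0) = -6/17, so the Q-coordinate is 1/17.
[PQS] = ½·(0·(2−(30/17)) + (-6)·(30/17−0) + (-6/17)·(0−2)) = ½·(0 − 180/17 + 12/17) = -84/17, so the R-coordinate is 14/17.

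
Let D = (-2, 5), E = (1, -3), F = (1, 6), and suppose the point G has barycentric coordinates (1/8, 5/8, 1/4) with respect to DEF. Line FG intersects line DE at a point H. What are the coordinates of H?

(1/2, -5/3)

Line FG meets DE where the F-coordinate vanishes; zeroing G's F-weight and renormalizing leaves D, E-weights 1/8 : 5/8 → (1/6, 5/6).
So H = (1/6)·D + (5/6)·E = (1/2, -5/3).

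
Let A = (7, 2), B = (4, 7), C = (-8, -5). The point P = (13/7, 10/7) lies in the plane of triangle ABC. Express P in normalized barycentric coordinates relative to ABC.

Signed area of the reference triangle: [ABC] = ½·(7·(7−(-5)) + 4·(-5−2) + (-8)·(2−7)) = ½·(84 − 28 + 40) = 48.
[PBC] = ½·((13/7)·(7−(-5)) + 4·(-5−(10/7)) + (-8)·(10/7−7)) = ½·(156/7 − 180/7 + 312/7) = 144/7, so the A-coordinate is (144/7)/48 = 3/7.
[APC] = ½·(7·(10/7−(-5)) + (13/7)·(-5−2) + (-8)·(2−(10/7))) = ½·(45 − 13 − 32/7) = 96/7, so the B-coordinate is 2/7.
[ABP] = ½·(7·(7−(10/7)) + 4·(10/7−2) + (13/7)·(2−7)) = ½·(39 − 16/7 − 65/7) = 96/7, so the C-coordinate is 2/7.
Check: 3/7 + 2/7 + 2/7 = 1.

(3/7, 2/7, 2/7)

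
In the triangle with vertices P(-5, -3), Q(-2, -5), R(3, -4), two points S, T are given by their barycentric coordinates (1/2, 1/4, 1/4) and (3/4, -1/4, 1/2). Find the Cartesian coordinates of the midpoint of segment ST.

(-2, -27/8)

Barycentric coordinates of the midpoint are the average: (5/8, 0, 3/8).
Converting: (5/8)·P + 0·Q + (3/8)·R = (-2, -27/8).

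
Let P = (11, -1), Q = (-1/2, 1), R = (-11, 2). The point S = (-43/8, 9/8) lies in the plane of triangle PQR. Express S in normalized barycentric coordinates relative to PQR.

Signed area of the reference triangle: [PQR] = ½·(11·(1−2) + (-1/2)·(2−(-1)) + (-11)·(-1−1)) = ½·(-11 − 3/2 + 22) = 19/4.
[SQR] = ½·((-43/8)·(1−2) + (-1/2)·(2−(9/8)) + (-11)·(9/8−1)) = ½·(43/8 − 7/16 − 11/8) = 57/32, so the P-coordinate is (57/32)/(19/4) = 3/8.
[PSR] = ½·(11·(9/8−2) + (-43/8)·(2−(-1)) + (-11)·(-1−(9/8))) = ½·(-77/8 − 129/8 + 187/8) = -19/16, so the Q-coordinate is -1/4.
[PQS] = ½·(11·(1−(9/8)) + (-1/2)·(9/8−(-1)) + (-43/8)·(-1−1)) = ½·(-11/8 − 17/16 + 43/4) = 133/32, so the R-coordinate is 7/8.

(3/8, -1/4, 7/8)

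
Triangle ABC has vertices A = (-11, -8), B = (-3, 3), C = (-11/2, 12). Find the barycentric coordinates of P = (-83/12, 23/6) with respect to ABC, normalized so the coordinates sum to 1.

Signed area of the reference triangle: [ABC] = ½·((-11)·(3−12) + (-3)·(12−(-8)) + (-11/2)·(-8−3)) = ½·(99 − 60 + 121/2) = 199/4.
[PBC] = ½·((-83/12)·(3−12) + (-3)·(12−(23/6)) + (-11/2)·(23/6−3)) = ½·(249/4 − 49/2 − 55/12) = 199/12, so the A-coordinate is (199/12)/(199/4) = 1/3.
[APC] = ½·((-11)·(23/6−12) + (-83/12)·(12−(-8)) + (-11/2)·(-8−(23/6))) = ½·(539/6 − 415/3 + 781/12) = 199/24, so the B-coordinate is 1/6.
[ABP] = ½·((-11)·(3−(23/6)) + (-3)·(23/6−(-8)) + (-83/12)·(-8−3)) = ½·(55/6 − 71/2 + 913/12) = 199/8, so the C-coordinate is 1/2.
Check: 1/3 + 1/6 + 1/2 = 1.

(1/3, 1/6, 1/2)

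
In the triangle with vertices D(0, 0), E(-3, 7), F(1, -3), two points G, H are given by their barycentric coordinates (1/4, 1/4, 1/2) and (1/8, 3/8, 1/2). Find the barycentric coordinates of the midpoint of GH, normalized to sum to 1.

Since both coordinate triples sum to 1, the midpoint's barycentrics are the componentwise average.
(1/4+1/8)/2 = 3/16; similarly 5/16 and 1/2.

(3/16, 5/16, 1/2)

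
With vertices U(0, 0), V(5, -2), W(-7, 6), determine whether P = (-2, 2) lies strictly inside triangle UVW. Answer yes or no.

Barycentric coordinates of P: (1/2, 1/8, 3/8).
The three coordinates are positive, positive, positive; a point is interior exactly when all three are positive.

yes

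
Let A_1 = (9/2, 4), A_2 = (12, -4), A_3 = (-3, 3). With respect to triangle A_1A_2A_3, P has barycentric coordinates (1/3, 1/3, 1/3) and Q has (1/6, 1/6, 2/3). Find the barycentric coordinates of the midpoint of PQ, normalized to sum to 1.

Since both coordinate triples sum to 1, the midpoint's barycentrics are the componentwise average.
(1/3+1/6)/2 = 1/4; similarly 1/4 and 1/2.

(1/4, 1/4, 1/2)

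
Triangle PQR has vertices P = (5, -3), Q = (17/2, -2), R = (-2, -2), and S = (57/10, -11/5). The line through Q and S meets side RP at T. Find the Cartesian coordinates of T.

(3/2, -5/2)

Barycentric coordinates of S with respect to PQR: (1/5, 3/5, 1/5).
On side RP the Q-coordinate is zero; dropping S's Q-weight 3/5 and renormalizing the remaining 1/5 : 1/5 gives weights 1/2, 1/2 on R, P.
T = (1/2)·(-2, -2) + (1/2)·(5, -3) = (3/2, -5/2).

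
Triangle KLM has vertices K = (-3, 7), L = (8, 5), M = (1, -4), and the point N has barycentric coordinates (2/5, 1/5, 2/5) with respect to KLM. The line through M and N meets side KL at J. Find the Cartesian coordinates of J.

(2/3, 19/3)

Line MN meets KL where the M-coordinate vanishes; zeroing N's M-weight and renormalizing leaves K, L-weights 2/5 : 1/5 → (2/3, 1/3).
So J = (2/3)·K + (1/3)·L = (2/3, 19/3).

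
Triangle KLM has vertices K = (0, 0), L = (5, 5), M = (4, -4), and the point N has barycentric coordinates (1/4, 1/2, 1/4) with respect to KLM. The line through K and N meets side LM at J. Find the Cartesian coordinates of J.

(14/3, 2)

Line KN meets LM where the K-coordinate vanishes; zeroing N's K-weight and renormalizing leaves L, M-weights 1/2 : 1/4 → (2/3, 1/3).
So J = (2/3)·L + (1/3)·M = (14/3, 2).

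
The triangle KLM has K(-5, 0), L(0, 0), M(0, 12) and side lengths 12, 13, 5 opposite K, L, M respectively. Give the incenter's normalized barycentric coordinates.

The incenter has barycentric coordinates proportional to the opposite side lengths: (12 : 13 : 5).
Normalizing by 12+13+5 = 30 gives (2/5, 13/30, 1/6).

(2/5, 13/30, 1/6)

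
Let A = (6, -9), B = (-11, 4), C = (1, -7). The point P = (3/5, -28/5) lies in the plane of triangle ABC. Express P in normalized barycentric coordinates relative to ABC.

(2/5, 1/5, 2/5)

Signed area of the reference triangle: [ABC] = ½·(6·(4−(-7)) + (-11)·(-7−(-9)) + 1·(-9−4)) = ½·(66 − 22 − 13) = 31/2.
[PBC] = ½·((3/5)·(4−(-7)) + (-11)·(-7−(-28/5)) + 1·(-28/5−4)) = ½·(33/5 + 77/5 − 48/5) = 31/5, so the A-coordinate is (31/5)/(31/2) = 2/5.
[APC] = ½·(6·(-28/5−(-7)) + (3/5)·(-7−(-9)) + 1·(-9−(-28/5))) = ½·(42/5 + 6/5 − 17/5) = 31/10, so the B-coordinate is 1/5.
[ABP] = ½·(6·(4−(-28/5)) + (-11)·(-28/5−(-9)) + (3/5)·(-9−4)) = ½·(288/5 − 187/5 − 39/5) = 31/5, so the C-coordinate is 2/5.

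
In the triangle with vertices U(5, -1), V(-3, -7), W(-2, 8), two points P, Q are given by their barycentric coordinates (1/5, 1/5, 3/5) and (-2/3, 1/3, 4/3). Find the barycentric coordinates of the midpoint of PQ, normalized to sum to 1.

Since both coordinate triples sum to 1, the midpoint's barycentrics are the componentwise average.
(1/5+-2/3)/2 = -7/30; similarly 4/15 and 29/30.

(-7/30, 4/15, 29/30)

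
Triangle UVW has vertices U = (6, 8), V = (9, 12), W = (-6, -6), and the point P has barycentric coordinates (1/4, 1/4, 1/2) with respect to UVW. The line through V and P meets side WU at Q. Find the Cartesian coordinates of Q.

Line VP meets WU where the V-coordinate vanishes; zeroing P's V-weight and renormalizing leaves W, U-weights 1/2 : 1/4 → (2/3, 1/3).
So Q = (2/3)·W + (1/3)·U = (-2, -4/3).

(-2, -4/3)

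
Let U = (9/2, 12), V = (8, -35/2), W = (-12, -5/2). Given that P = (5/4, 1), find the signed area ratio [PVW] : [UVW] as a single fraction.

1/2

[UVW] = ½·((9/2)·(-35/2−(-5/2)) + 8·(-5/2−12) + (-12)·(12−(-35/2))) = ½·(-135/2 − 116 − 354) = -1075/4.
[PVW] = ½·((5/4)·(-35/2−(-5/2)) + 8·(-5/2−1) + (-12)·(1−(-35/2))) = ½·(-75/4 − 28 − 222) = -1075/8, so the ratio is (-1075/8)/(-1075/4) = 1/2.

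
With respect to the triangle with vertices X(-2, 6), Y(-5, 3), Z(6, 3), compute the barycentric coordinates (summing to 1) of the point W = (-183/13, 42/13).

(1/13, 23/13, -11/13)

Signed area of the reference triangle: [XYZ] = ½·((-2)·(3−3) + (-5)·(3−6) + 6·(6−3)) = ½·(0 + 15 + 18) = 33/2.
[WYZ] = ½·((-183/13)·(3−3) + (-5)·(3−(42/13)) + 6·(42/13−3)) = ½·(0 + 15/13 + 18/13) = 33/26, so the X-coordinate is (33/26)/(33/2) = 1/13.
[XWZ] = ½·((-2)·(42/13−3) + (-183/13)·(3−6) + 6·(6−(42/13))) = ½·(-6/13 + 549/13 + 216/13) = 759/26, so the Y-coordinate is 23/13.
[XYW] = ½·((-2)·(3−(42/13)) + (-5)·(42/13−6) + (-183/13)·(6−3)) = ½·(6/13 + 180/13 − 549/13) = -363/26, so the Z-coordinate is -11/13.
Check: 1/13 + 23/13 − 11/13 = 1.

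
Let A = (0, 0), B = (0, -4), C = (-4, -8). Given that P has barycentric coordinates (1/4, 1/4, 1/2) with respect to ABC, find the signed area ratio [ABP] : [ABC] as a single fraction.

1/2

The signed ratio [ABP]/[ABC] equals the barycentric coordinate of P at vertex C, which is 1/2.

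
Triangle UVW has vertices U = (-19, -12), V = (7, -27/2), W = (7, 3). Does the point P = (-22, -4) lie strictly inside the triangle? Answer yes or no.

no

Barycentric coordinates of P: (29/26, -23/39, 37/78).
The three coordinates are positive, negative, positive; a point is interior exactly when all three are positive.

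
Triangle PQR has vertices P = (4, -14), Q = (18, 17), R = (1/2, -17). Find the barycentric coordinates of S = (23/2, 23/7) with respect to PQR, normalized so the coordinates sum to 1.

Signed area of the reference triangle: [PQR] = ½·(4·(17−(-17)) + 18·(-17−(-14)) + (1/2)·(-14−17)) = ½·(136 − 54 − 31/2) = 133/4.
[SQR] = ½·((23/2)·(17−(-17)) + 18·(-17−(23/7)) + (1/2)·(23/7−17)) = ½·(391 − 2556/7 − 48/7) = 19/2, so the P-coordinate is (19/2)/(133/4) = 2/7.
[PSR] = ½·(4·(23/7−(-17)) + (23/2)·(-17−(-14)) + (1/2)·(-14−(23/7))) = ½·(568/7 − 69/2 − 121/14) = 19, so the Q-coordinate is 4/7.
[PQS] = ½·(4·(17−(23/7)) + 18·(23/7−(-14)) + (23/2)·(-14−17)) = ½·(384/7 + 2178/7 − 713/2) = 19/4, so the R-coordinate is 1/7.
Check: 2/7 + 4/7 + 1/7 = 1.

(2/7, 4/7, 1/7)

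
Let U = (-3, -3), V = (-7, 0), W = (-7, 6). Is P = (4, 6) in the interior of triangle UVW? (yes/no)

no

Barycentric coordinates of P: (11/4, -33/8, 19/8).
The three coordinates are positive, negative, positive; a point is interior exactly when all three are positive.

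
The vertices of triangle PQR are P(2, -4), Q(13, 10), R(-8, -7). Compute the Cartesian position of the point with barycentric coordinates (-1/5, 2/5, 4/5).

S = (-1/5)·P + (2/5)·Q + (4/5)·R.
x-coordinate: (-1/5)·2 + (2/5)·13 + (4/5)·(-8) = -8/5.
y-coordinate: (-1/5)·(-4) + (2/5)·10 + (4/5)·(-7) = -4/5.

(-8/5, -4/5)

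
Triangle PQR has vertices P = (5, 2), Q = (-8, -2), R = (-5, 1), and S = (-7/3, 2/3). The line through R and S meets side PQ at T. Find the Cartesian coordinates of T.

Barycentric coordinates of S with respect to PQR: (1/3, 2/9, 4/9).
On side PQ the R-coordinate is zero; dropping S's R-weight 4/9 and renormalizing the remaining 1/3 : 2/9 gives weights 3/5, 2/5 on P, Q.
T = (3/5)·(5, 2) + (2/5)·(-8, -2) = (-1/5, 2/5).

(-1/5, 2/5)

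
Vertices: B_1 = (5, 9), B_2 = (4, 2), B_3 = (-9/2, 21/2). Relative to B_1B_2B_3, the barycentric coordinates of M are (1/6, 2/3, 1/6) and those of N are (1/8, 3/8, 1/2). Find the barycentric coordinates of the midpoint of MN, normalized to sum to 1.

(7/48, 25/48, 1/3)

Since both coordinate triples sum to 1, the midpoint's barycentrics are the componentwise average.
(1/6+1/8)/2 = 7/48; similarly 25/48 and 1/3.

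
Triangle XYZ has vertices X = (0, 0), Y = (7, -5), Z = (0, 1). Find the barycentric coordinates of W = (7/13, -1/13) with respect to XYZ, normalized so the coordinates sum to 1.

Signed area of the reference triangle: [XYZ] = ½·(0·(-5−1) + 7·(1−0) + 0·(0−(-5))) = ½·(0 + 7 + 0) = 7/2.
[WYZ] = ½·((7/13)·(-5−1) + 7·(1−(-1/13)) + 0·(-1/13−(-5))) = ½·(-42/13 + 98/13 + 0) = 28/13, so the X-coordinate is (28/13)/(7/2) = 8/13.
[XWZ] = ½·(0·(-1/13−1) + (7/13)·(1−0) + 0·(0−(-1/13))) = ½·(0 + 7/13 + 0) = 7/26, so the Y-coordinate is 1/13.
[XYW] = ½·(0·(-5−(-1/13)) + 7·(-1/13−0) + (7/13)·(0−(-5))) = ½·(0 − 7/13 + 35/13) = 14/13, so the Z-coordinate is 4/13.

(8/13, 1/13, 4/13)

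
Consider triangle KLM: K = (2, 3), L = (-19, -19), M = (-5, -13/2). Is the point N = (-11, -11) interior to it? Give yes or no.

yes

Barycentric coordinates of N: (24/91, 51/91, 16/91).
The three coordinates are positive, positive, positive; a point is interior exactly when all three are positive.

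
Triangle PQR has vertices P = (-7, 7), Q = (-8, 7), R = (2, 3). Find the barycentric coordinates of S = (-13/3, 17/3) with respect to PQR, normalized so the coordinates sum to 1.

Signed area of the reference triangle: [PQR] = ½·((-7)·(7−3) + (-8)·(3−7) + 2·(7−7)) = ½·(-28 + 32 + 0) = 2.
[SQR] = ½·((-13/3)·(7−3) + (-8)·(3−(17/3)) + 2·(17/3−7)) = ½·(-52/3 + 64/3 − 8/3) = 2/3, so the P-coordinate is (2/3)/2 = 1/3.
[PSR] = ½·((-7)·(17/3−3) + (-13/3)·(3−7) + 2·(7−(17/3))) = ½·(-56/3 + 52/3 + 8/3) = 2/3, so the Q-coordinate is 1/3.
[PQS] = ½·((-7)·(7−(17/3)) + (-8)·(17/3−7) + (-13/3)·(7−7)) = ½·(-28/3 + 32/3 + 0) = 2/3, so the R-coordinate is 1/3.
Check: 1/3 + 1/3 + 1/3 = 1.

(1/3, 1/3, 1/3)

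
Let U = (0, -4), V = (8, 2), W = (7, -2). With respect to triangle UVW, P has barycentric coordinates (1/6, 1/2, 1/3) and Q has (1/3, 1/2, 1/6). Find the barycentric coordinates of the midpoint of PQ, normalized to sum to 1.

(1/4, 1/2, 1/4)

Since both coordinate triples sum to 1, the midpoint's barycentrics are the componentwise average.
(1/6+1/3)/2 = 1/4; similarly 1/2 and 1/4.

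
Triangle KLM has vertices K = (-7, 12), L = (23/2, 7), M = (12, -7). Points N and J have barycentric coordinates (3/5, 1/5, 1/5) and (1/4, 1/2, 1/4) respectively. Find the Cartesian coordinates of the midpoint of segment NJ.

Barycentric coordinates of the midpoint are the average: (17/40, 7/20, 9/40).
Converting: (17/40)·K + (7/20)·L + (9/40)·M = (15/4, 239/40).

(15/4, 239/40)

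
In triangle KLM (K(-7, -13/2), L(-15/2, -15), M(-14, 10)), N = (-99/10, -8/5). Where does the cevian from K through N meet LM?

(-71/6, 5/3)

Barycentric coordinates of N with respect to KLM: (2/5, 1/5, 2/5).
On side LM the K-coordinate is zero; dropping N's K-weight 2/5 and renormalizing the remaining 1/5 : 2/5 gives weights 1/3, 2/3 on L, M.
J = (1/3)·(-15/2, -15) + (2/3)·(-14, 10) = (-71/6, 5/3).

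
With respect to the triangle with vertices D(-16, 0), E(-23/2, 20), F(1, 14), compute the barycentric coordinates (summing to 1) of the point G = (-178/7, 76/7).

(5/7, 8/7, -6/7)

Signed area of the reference triangle: [DEF] = ½·((-16)·(20−14) + (-23/2)·(14−0) + 1·(0−20)) = ½·(-96 − 161 − 20) = -277/2.
[GEF] = ½·((-178/7)·(20−14) + (-23/2)·(14−(76/7)) + 1·(76/7−20)) = ½·(-1068/7 − 253/7 − 64/7) = -1385/14, so the D-coordinate is (-1385/14)/(-277/2) = 5/7.
[DGF] = ½·((-16)·(76/7−14) + (-178/7)·(14−0) + 1·(0−(76/7))) = ½·(352/7 − 356 − 76/7) = -1108/7, so the E-coordinate is 8/7.
[DEG] = ½·((-16)·(20−(76/7)) + (-23/2)·(76/7−0) + (-178/7)·(0−20)) = ½·(-1024/7 − 874/7 + 3560/7) = 831/7, so the F-coordinate is -6/7.
Check: 5/7 + 8/7 − 6/7 = 1.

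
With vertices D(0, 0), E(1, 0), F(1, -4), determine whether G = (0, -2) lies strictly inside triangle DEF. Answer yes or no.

Barycentric coordinates of G: (1, -1/2, 1/2).
The three coordinates are positive, negative, positive; a point is interior exactly when all three are positive.

no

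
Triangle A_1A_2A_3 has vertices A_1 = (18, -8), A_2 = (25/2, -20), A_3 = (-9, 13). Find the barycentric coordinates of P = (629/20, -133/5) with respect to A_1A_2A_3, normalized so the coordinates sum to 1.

Signed area of the reference triangle: [A_1A_2A_3] = ½·(18·(-20−13) + (25/2)·(13−(-8)) + (-9)·(-8−(-20))) = ½·(-594 + 525/2 − 108) = -879/4.
[PA_2A_3] = ½·((629/20)·(-20−13) + (25/2)·(13−(-133/5)) + (-9)·(-133/5−(-20))) = ½·(-20757/20 + 495 + 297/5) = -9669/40, so the A_1-coordinate is (-9669/40)/(-879/4) = 11/10.
[A_1PA_3] = ½·(18·(-133/5−13) + (629/20)·(13−(-8)) + (-9)·(-8−(-133/5))) = ½·(-3564/5 + 13209/20 − 837/5) = -879/8, so the A_2-coordinate is 1/2.
[A_1A_2P] = ½·(18·(-20−(-133/5)) + (25/2)·(-133/5−(-8)) + (629/20)·(-8−(-20))) = ½·(594/5 − 465/2 + 1887/5) = 2637/20, so the A_3-coordinate is -3/5.
Check: 11/10 + 1/2 − 3/5 = 1.

(11/10, 1/2, -3/5)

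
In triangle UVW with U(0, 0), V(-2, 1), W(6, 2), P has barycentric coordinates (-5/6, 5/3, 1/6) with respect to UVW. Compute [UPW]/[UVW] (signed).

5/3

The signed ratio [UPW]/[UVW] equals the barycentric coordinate of P at vertex V, which is 5/3.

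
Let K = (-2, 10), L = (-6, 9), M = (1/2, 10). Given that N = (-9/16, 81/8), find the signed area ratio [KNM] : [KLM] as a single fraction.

-1/8

[KLM] = ½·((-2)·(9−10) + (-6)·(10−10) + (1/2)·(10−9)) = ½·(2 + 0 + 1/2) = 5/4.
[KNM] = ½·((-2)·(81/8−10) + (-9/16)·(10−10) + (1/2)·(10−(81/8))) = ½·(-1/4 + 0 − 1/16) = -5/32, so the ratio is (-5/32)/(5/4) = -1/8.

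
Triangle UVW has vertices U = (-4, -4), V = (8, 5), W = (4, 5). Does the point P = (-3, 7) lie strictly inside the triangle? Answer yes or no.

no

Barycentric coordinates of P: (-2/9, -79/36, 41/12).
The three coordinates are negative, negative, positive; a point is interior exactly when all three are positive.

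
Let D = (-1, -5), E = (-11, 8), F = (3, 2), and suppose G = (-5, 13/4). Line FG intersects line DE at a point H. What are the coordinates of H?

(-23/3, 11/3)

Barycentric coordinates of G with respect to DEF: (1/4, 1/2, 1/4).
On side DE the F-coordinate is zero; dropping G's F-weight 1/4 and renormalizing the remaining 1/4 : 1/2 gives weights 1/3, 2/3 on D, E.
H = (1/3)·(-1, -5) + (2/3)·(-11, 8) = (-23/3, 11/3).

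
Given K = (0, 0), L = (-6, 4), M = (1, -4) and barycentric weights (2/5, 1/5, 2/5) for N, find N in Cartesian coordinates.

N = (2/5)·K + (1/5)·L + (2/5)·M.
x-coordinate: (2/5)·0 + (1/5)·(-6) + (2/5)·1 = -4/5.
y-coordinate: (2/5)·0 + (1/5)·4 + (2/5)·(-4) = -4/5.

(-4/5, -4/5)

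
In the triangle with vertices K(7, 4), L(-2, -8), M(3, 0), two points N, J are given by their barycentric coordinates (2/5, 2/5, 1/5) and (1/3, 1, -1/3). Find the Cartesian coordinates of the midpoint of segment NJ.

Barycentric coordinates of the midpoint are the average: (11/30, 7/10, -1/15).
Converting: (11/30)·K + (7/10)·L + (-1/15)·M = (29/30, -62/15).

(29/30, -62/15)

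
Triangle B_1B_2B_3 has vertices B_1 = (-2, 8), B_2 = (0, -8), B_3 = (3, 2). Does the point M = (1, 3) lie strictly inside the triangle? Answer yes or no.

yes

Barycentric coordinates of M: (23/68, 7/68, 19/34).
The three coordinates are positive, positive, positive; a point is interior exactly when all three are positive.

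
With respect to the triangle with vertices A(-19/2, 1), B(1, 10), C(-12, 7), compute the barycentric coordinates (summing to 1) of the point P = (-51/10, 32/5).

Signed area of the reference triangle: [ABC] = ½·((-19/2)·(10−7) + 1·(7−1) + (-12)·(1−10)) = ½·(-57/2 + 6 + 108) = 171/4.
[PBC] = ½·((-51/10)·(10−7) + 1·(7−(32/5)) + (-12)·(32/5−10)) = ½·(-153/10 + 3/5 + 216/5) = 57/4, so the A-coordinate is (57/4)/(171/4) = 1/3.
[APC] = ½·((-19/2)·(32/5−7) + (-51/10)·(7−1) + (-12)·(1−(32/5))) = ½·(57/10 − 153/5 + 324/5) = 399/20, so the B-coordinate is 7/15.
[ABP] = ½·((-19/2)·(10−(32/5)) + 1·(32/5−1) + (-51/10)·(1−10)) = ½·(-171/5 + 27/5 + 459/10) = 171/20, so the C-coordinate is 1/5.

(1/3, 7/15, 1/5)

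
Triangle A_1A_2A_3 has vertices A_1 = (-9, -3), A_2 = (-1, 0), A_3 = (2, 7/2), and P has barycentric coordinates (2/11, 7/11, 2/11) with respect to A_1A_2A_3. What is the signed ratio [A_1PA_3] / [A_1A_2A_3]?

7/11

The signed ratio [A_1PA_3]/[A_1A_2A_3] equals the barycentric coordinate of P at vertex A_2, which is 7/11.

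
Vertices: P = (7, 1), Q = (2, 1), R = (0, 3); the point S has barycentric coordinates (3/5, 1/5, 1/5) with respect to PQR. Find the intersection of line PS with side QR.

(1, 2)

Line PS meets QR where the P-coordinate vanishes; zeroing S's P-weight and renormalizing leaves Q, R-weights 1/5 : 1/5 → (1/2, 1/2).
So T = (1/2)·Q + (1/2)·R = (1, 2).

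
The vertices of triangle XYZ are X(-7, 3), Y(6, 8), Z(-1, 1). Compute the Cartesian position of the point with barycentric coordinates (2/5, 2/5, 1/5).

(-3/5, 23/5)

W = (2/5)·X + (2/5)·Y + (1/5)·Z.
x-coordinate: (2/5)·(-7) + (2/5)·6 + (1/5)·(-1) = -3/5.
y-coordinate: (2/5)·3 + (2/5)·8 + (1/5)·1 = 23/5.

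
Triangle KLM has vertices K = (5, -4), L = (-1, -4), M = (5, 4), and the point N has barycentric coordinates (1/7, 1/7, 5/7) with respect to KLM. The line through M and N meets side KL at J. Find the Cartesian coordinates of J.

Line MN meets KL where the M-coordinate vanishes; zeroing N's M-weight and renormalizing leaves K, L-weights 1/7 : 1/7 → (1/2, 1/2).
So J = (1/2)·K + (1/2)·L = (2, -4).

(2, -4)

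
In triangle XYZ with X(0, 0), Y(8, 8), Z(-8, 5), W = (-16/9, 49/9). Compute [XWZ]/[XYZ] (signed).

[XYZ] = ½·(0·(8−5) + 8·(5−0) + (-8)·(0−8)) = ½·(0 + 40 + 64) = 52.
[XWZ] = ½·(0·(49/9−5) + (-16/9)·(5−0) + (-8)·(0−(49/9))) = ½·(0 − 80/9 + 392/9) = 52/3, so the ratio is (52/3)/52 = 1/3.

1/3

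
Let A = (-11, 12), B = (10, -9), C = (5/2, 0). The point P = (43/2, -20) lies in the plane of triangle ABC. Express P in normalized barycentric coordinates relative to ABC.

Signed area of the reference triangle: [ABC] = ½·((-11)·(-9−0) + 10·(0−12) + (5/2)·(12−(-9))) = ½·(99 − 120 + 105/2) = 63/4.
[PBC] = ½·((43/2)·(-9−0) + 10·(0−(-20)) + (5/2)·(-20−(-9))) = ½·(-387/2 + 200 − 55/2) = -21/2, so the A-coordinate is (-21/2)/(63/4) = -2/3.
[APC] = ½·((-11)·(-20−0) + (43/2)·(0−12) + (5/2)·(12−(-20))) = ½·(220 − 258 + 80) = 21, so the B-coordinate is 4/3.
[ABP] = ½·((-11)·(-9−(-20)) + 10·(-20−12) + (43/2)·(12−(-9))) = ½·(-121 − 320 + 903/2) = 21/4, so the C-coordinate is 1/3.
Check: -2/3 + 4/3 + 1/3 = 1.

(-2/3, 4/3, 1/3)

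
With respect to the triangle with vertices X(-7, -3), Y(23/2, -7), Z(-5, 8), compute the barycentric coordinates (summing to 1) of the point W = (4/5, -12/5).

(2/5, 2/5, 1/5)

Signed area of the reference triangle: [XYZ] = ½·((-7)·(-7−8) + (23/2)·(8−(-3)) + (-5)·(-3−(-7))) = ½·(105 + 253/2 − 20) = 423/4.
[WYZ] = ½·((4/5)·(-7−8) + (23/2)·(8−(-12/5)) + (-5)·(-12/5−(-7))) = ½·(-12 + 598/5 − 23) = 423/10, so the X-coordinate is (423/10)/(423/4) = 2/5.
[XWZ] = ½·((-7)·(-12/5−8) + (4/5)·(8−(-3)) + (-5)·(-3−(-12/5))) = ½·(364/5 + 44/5 + 3) = 423/10, so the Y-coordinate is 2/5.
[XYW] = ½·((-7)·(-7−(-12/5)) + (23/2)·(-12/5−(-3)) + (4/5)·(-3−(-7))) = ½·(161/5 + 69/10 + 16/5) = 423/20, so the Z-coordinate is 1/5.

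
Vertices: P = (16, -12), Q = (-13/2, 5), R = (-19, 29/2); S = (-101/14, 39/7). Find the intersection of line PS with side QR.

Barycentric coordinates of S with respect to PQR: (2/7, 1/7, 4/7).
On side QR the P-coordinate is zero; dropping S's P-weight 2/7 and renormalizing the remaining 1/7 : 4/7 gives weights 1/5, 4/5 on Q, R.
T = (1/5)·(-13/2, 5) + (4/5)·(-19, 29/2) = (-33/2, 63/5).

(-33/2, 63/5)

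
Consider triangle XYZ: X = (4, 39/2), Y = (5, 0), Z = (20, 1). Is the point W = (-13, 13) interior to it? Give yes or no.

Barycentric coordinates of W: (426/587, 837/587, -676/587).
The three coordinates are positive, positive, negative; a point is interior exactly when all three are positive.

no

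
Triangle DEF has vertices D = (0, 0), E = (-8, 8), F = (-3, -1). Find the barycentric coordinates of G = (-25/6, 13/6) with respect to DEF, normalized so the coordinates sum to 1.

Signed area of the reference triangle: [DEF] = ½·(0·(8−(-1)) + (-8)·(-1−0) + (-3)·(0−8)) = ½·(0 + 8 + 24) = 16.
[GEF] = ½·((-25/6)·(8−(-1)) + (-8)·(-1−(13/6)) + (-3)·(13/6−8)) = ½·(-75/2 + 76/3 + 35/2) = 8/3, so the D-coordinate is (8/3)/16 = 1/6.
[DGF] = ½·(0·(13/6−(-1)) + (-25/6)·(-1−0) + (-3)·(0−(13/6))) = ½·(0 + 25/6 + 13/2) = 16/3, so the E-coordinate is 1/3.
[DEG] = ½·(0·(8−(13/6)) + (-8)·(13/6−0) + (-25/6)·(0−8)) = ½·(0 − 52/3 + 100/3) = 8, so the F-coordinate is 1/2.
Check: 1/6 + 1/3 + 1/2 = 1.

(1/6, 1/3, 1/2)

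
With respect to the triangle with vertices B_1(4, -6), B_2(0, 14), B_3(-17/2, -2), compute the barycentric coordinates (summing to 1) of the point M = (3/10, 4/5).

Signed area of the reference triangle: [B_1B_2B_3] = ½·(4·(14−(-2)) + 0·(-2−(-6)) + (-17/2)·(-6−14)) = ½·(64 + 0 + 170) = 117.
[MB_2B_3] = ½·((3/10)·(14−(-2)) + 0·(-2−(4/5)) + (-17/2)·(4/5−14)) = ½·(24/5 + 0 + 561/5) = 117/2, so the B_1-coordinate is (117/2)/117 = 1/2.
[B_1MB_3] = ½·(4·(4/5−(-2)) + (3/10)·(-2−(-6)) + (-17/2)·(-6−(4/5))) = ½·(56/5 + 6/5 + 289/5) = 351/10, so the B_2-coordinate is 3/10.
[B_1B_2M] = ½·(4·(14−(4/5)) + 0·(4/5−(-6)) + (3/10)·(-6−14)) = ½·(264/5 + 0 − 6) = 117/5, so the B_3-coordinate is 1/5.
Check: 1/2 + 3/10 + 1/5 = 1.

(1/2, 3/10, 1/5)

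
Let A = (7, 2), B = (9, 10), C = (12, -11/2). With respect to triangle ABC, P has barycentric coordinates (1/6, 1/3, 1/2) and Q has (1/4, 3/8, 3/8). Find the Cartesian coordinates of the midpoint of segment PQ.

(475/48, 149/96)

Barycentric coordinates of the midpoint are the average: (5/24, 17/48, 7/16).
Converting: (5/24)·A + (17/48)·B + (7/16)·C = (475/48, 149/96).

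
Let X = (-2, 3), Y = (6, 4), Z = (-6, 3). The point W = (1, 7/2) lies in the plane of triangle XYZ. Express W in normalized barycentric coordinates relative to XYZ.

Signed area of the reference triangle: [XYZ] = ½·((-2)·(4−3) + 6·(3−3) + (-6)·(3−4)) = ½·(-2 + 0 + 6) = 2.
[WYZ] = ½·(1·(4−3) + 6·(3−(7/2)) + (-6)·(7/2−4)) = ½·(1 − 3 + 3) = 1/2, so the X-coordinate is (1/2)/2 = 1/4.
[XWZ] = ½·((-2)·(7/2−3) + 1·(3−3) + (-6)·(3−(7/2))) = ½·(-1 + 0 + 3) = 1, so the Y-coordinate is 1/2.
[XYW] = ½·((-2)·(4−(7/2)) + 6·(7/2−3) + 1·(3−4)) = ½·(-1 + 3 − 1) = 1/2, so the Z-coordinate is 1/4.
Check: 1/4 + 1/2 + 1/4 = 1.

(1/4, 1/2, 1/4)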